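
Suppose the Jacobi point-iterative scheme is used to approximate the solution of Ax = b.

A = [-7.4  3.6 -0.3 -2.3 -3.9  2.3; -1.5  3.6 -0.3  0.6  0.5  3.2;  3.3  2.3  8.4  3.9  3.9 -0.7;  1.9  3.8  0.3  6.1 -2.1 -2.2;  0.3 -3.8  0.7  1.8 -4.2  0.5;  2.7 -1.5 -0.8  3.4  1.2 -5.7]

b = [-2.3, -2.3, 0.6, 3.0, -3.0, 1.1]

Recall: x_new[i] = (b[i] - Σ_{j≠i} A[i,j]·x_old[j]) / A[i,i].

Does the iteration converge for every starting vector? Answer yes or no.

no

Split A = D + L + U, D = diag(-7.4, 3.6, 8.4, 6.1, -4.2, -5.7).
Jacobi: T = -D⁻¹(L+U), T[1,5] = -(3.2)/(3.6) = -0.8889; T[1,1] = 0.
  T[0,:] = [+0.0000  +0.4865  -0.0405  -0.3108  -0.5270  +0.3108]
  T[1,:] = [+0.4167  +0.0000  +0.0833  -0.1667  -0.1389  -0.8889]
  T[2,:] = [-0.3929  -0.2738  +0.0000  -0.4643  -0.4643  +0.0833]
  T[3,:] = [-0.3115  -0.6230  -0.0492  +0.0000  +0.3443  +0.3607]
  T[4,:] = [+0.0714  -0.9048  +0.1667  +0.4286  +0.0000  +0.1190]
  T[5,:] = [+0.4737  -0.2632  -0.1404  +0.5965  +0.2105  +0.0000]
|λ(T)| sorted: 1.2904, 0.6339, 0.6339, 0.3987, 0.3292, 0.3292.
spectral radius ρ = 1.2904; 1.2904 > 1, so it fails to converge.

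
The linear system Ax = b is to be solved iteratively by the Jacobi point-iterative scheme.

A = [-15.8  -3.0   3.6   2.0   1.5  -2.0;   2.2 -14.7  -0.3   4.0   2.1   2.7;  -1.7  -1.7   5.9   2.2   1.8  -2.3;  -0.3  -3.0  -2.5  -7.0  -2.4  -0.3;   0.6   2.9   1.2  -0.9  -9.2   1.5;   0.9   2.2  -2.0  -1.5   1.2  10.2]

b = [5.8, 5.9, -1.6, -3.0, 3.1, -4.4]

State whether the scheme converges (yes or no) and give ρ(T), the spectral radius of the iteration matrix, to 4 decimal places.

yes, ρ = 0.5991

A = D + L + U where D = diag(-15.8, -14.7, 5.9, -7, -9.2, 10.2).
Jacobi: T = -D⁻¹(L+U), T[1,0] = -(2.2)/(-14.7) = +0.1497; T[1,1] = 0.
  T[0,:] = [+0.0000  -0.1899  +0.2278  +0.1266  +0.0949  -0.1266]
  T[1,:] = [+0.1497  +0.0000  -0.0204  +0.2721  +0.1429  +0.1837]
  T[2,:] = [+0.2881  +0.2881  +0.0000  -0.3729  -0.3051  +0.3898]
  T[3,:] = [-0.0429  -0.4286  -0.3571  +0.0000  -0.3429  -0.0429]
  T[4,:] = [+0.0652  +0.3152  +0.1304  -0.0978  +0.0000  +0.1630]
  T[5,:] = [-0.0882  -0.2157  +0.1961  +0.1471  -0.1176  +0.0000]
moduli |λ_i(T)| = 0.5991, 0.4236, 0.4236, 0.3401, 0.0980, 0.0540.
spectral radius ρ = 0.5991; 0.5991 < 1: convergent.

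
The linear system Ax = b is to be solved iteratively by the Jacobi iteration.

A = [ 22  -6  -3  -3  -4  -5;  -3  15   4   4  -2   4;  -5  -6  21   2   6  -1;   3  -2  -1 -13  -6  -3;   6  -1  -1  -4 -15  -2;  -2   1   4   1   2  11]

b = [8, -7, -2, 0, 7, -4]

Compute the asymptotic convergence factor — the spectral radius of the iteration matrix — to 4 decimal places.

Write A = D+L+U with D = diag(22, 15, 21, -13, -15, 11).
Jacobi T = -D⁻¹(L+U): T[1,5] = -(4)/(15) = -0.2667; T[1,1] = 0.
  T[0,:] = [+0.0000, +0.2727, +0.1364, +0.1364, +0.1818, +0.2273]
  T[1,:] = [+0.2000, +0.0000, -0.2667, -0.2667, +0.1333, -0.2667]
  T[2,:] = [+0.2381, +0.2857, +0.0000, -0.0952, -0.2857, +0.0476]
  T[3,:] = [+0.2308, -0.1538, -0.0769, +0.0000, -0.4615, -0.2308]
  T[4,:] = [+0.4000, -0.0667, -0.0667, -0.2667, +0.0000, -0.1333]
  T[5,:] = [+0.1818, -0.0909, -0.3636, -0.0909, -0.1818, +0.0000]
moduli |λ_i(T)| = 0.8620, 0.4587, 0.3452, 0.3452, 0.1806, 0.1806.
spectral radius ρ = 0.8620; 0.8620 < 1, so it converges for any x₀.

0.8620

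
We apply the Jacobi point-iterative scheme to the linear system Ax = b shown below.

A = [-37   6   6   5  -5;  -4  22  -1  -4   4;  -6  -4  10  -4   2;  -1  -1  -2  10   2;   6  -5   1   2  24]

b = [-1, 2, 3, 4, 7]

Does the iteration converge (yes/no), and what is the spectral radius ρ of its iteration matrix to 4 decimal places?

A = D + L + U where D = diag(-37, 22, 10, 10, 24).
Jacobi: T = -D⁻¹(L+U), T[4,1] = -(-5)/(24) = +0.2083; T[4,4] = 0.
  T[0,:] = [+0.0000, +0.1622, +0.1622, +0.1351, -0.1351]
  T[1,:] = [+0.1818, +0.0000, +0.0455, +0.1818, -0.1818]
  T[2,:] = [+0.6000, +0.4000, +0.0000, +0.4000, -0.2000]
  T[3,:] = [+0.1000, +0.1000, +0.2000, +0.0000, -0.2000]
  T[4,:] = [-0.2500, +0.2083, -0.0417, -0.0833, +0.0000]
moduli |λ_i(T)| = 0.6647, 0.3723, 0.1850, 0.1850, 0.1321.
spectral radius ρ = 0.6647; 0.6647 < 1 ⇒ converges.

yes, ρ = 0.6647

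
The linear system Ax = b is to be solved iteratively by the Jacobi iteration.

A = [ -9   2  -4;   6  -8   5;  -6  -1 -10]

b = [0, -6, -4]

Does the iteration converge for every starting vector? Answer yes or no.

Let D = diag(-9, -8, -10); L, U the strict triangles.
Jacobi: T = -D⁻¹(L+U), T[0,2] = -(-4)/(-9) = -0.4444; T[0,0] = 0.
  T[0,:] = [+0.0000, +0.2222, -0.4444]
  T[1,:] = [+0.7500, +0.0000, +0.6250]
  T[2,:] = [-0.6000, -0.1000, +0.0000]
eigenvalue magnitudes: 0.6676, 0.5250, 0.1427.
ρ(T) = max|λ| = 0.6676; 0.6676 < 1: convergent.

yes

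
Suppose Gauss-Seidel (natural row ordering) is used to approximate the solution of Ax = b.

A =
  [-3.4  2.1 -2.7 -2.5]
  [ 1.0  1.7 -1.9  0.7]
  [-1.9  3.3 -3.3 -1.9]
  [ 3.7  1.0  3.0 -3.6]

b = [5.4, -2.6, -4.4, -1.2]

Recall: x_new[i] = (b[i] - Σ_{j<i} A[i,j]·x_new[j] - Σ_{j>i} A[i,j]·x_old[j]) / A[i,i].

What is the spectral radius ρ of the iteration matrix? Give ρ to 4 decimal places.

1.2530

Split A = D + L + U, D = diag(-3.4, 1.7, -3.3, -3.6).
GS T = -(D+L)⁻¹U: row 0 first, T[0,3] = -(-2.5)/(-3.4) = -0.7353; later rows by forward substitution.
  T[0,:] = [+0.0000, +0.6176, -0.7941, -0.7353]
  T[1,:] = [+0.0000, -0.3633, +1.5848, +0.0208]
  T[2,:] = [+0.0000, -0.7189, +2.0420, -0.1316]
  T[3,:] = [+0.0000, -0.0652, +1.3257, -0.8597]
moduli |λ_i(T)| = 1.2530, 0.8278, 0.3938, 0.0000.
ρ(T) = max|λ| = 1.2530; 1.2530 > 1, so it fails to converge.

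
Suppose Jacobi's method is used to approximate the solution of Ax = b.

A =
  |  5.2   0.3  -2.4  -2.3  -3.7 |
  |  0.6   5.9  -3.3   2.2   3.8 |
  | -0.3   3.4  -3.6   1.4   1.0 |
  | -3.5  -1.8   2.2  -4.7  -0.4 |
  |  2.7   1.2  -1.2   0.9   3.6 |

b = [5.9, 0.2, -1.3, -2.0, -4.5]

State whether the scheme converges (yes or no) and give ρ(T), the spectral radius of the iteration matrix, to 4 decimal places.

A = D + L + U where D = diag(5.2, 5.9, -3.6, -4.7, 3.6).
Jacobi T = -D⁻¹(L+U): T[1,4] = -(3.8)/(5.9) = -0.6441; T[1,1] = 0.
  T[0,:] = [+0.0000  -0.0577  +0.4615  +0.4423  +0.7115]
  T[1,:] = [-0.1017  +0.0000  +0.5593  -0.3729  -0.6441]
  T[2,:] = [-0.0833  +0.9444  +0.0000  +0.3889  +0.2778]
  T[3,:] = [-0.7447  -0.3830  +0.4681  +0.0000  -0.0851]
  T[4,:] = [-0.7500  -0.3333  +0.3333  -0.2500  +0.0000]
moduli |λ_i(T)| = 1.2554, 0.9246, 0.9246, 0.7577, 0.1859.
ρ(T) = max|λ| = 1.2554; 1.2554 > 1, so it fails to converge.

no, ρ = 1.2554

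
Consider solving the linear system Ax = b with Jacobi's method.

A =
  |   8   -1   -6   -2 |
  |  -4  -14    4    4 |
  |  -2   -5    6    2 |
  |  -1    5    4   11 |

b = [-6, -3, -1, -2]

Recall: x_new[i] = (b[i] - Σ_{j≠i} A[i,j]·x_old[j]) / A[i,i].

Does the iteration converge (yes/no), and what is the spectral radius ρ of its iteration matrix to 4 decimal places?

A = D + L + U where D = diag(8, -14, 6, 11).
Jacobi T = -D⁻¹(L+U): T[0,3] = -(-2)/(8) = +0.2500; T[0,0] = 0.
  T[0,:] = [+0.0000 +0.1250 +0.7500 +0.2500]
  T[1,:] = [-0.2857 +0.0000 +0.2857 +0.2857]
  T[2,:] = [+0.3333 +0.8333 +0.0000 -0.3333]
  T[3,:] = [+0.0909 -0.4545 -0.3636 +0.0000]
|eigenvalues of T|: 0.8690, 0.4471, 0.4471, 0.1184.
ρ(T) = max|λ| = 0.8690; 0.8690 < 1 ⇒ converges.

yes, ρ = 0.8690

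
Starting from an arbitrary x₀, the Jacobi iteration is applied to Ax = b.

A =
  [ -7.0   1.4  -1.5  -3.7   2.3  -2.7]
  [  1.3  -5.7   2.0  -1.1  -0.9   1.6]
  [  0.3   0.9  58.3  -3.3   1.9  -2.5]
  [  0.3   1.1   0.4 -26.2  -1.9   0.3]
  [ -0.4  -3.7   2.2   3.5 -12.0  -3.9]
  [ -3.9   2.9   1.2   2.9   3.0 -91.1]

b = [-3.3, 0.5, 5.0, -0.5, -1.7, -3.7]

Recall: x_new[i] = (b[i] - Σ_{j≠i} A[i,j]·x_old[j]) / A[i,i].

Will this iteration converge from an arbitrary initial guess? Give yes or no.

Let D = diag(-7, -5.7, 58.3, -26.2, -12, -91.1); L, U the strict triangles.
T_J = -D⁻¹(L+U): T[3,2] = -(0.4)/(-26.2) = +0.0153; T[3,3] = 0.
  T[0,:] = [+0.0000, +0.2000, -0.2143, -0.5286, +0.3286, -0.3857]
  T[1,:] = [+0.2281, +0.0000, +0.3509, -0.1930, -0.1579, +0.2807]
  T[2,:] = [-0.0051, -0.0154, +0.0000, +0.0566, -0.0326, +0.0429]
  T[3,:] = [+0.0115, +0.0420, +0.0153, +0.0000, -0.0725, +0.0115]
  T[4,:] = [-0.0333, -0.3083, +0.1833, +0.2917, +0.0000, -0.3250]
  T[5,:] = [-0.0428, +0.0318, +0.0132, +0.0318, +0.0329, +0.0000]
|eigenvalues of T|: 0.3711, 0.2725, 0.2725, 0.0511, 0.0302, 0.0100.
ρ(T) = max|λ| = 0.3711; 0.3711 < 1, so it converges for any x₀.

yes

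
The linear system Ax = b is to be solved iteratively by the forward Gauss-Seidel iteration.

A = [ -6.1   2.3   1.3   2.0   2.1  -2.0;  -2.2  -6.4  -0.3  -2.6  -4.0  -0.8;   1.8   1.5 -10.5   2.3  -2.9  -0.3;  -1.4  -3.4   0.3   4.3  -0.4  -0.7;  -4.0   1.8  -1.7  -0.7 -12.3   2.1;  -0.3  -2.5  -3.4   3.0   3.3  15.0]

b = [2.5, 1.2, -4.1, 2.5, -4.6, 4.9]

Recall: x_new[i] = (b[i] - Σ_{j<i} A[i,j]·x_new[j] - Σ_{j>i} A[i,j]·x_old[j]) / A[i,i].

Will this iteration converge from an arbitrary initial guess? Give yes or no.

Split A = D + L + U, D = diag(-6.1, -6.4, -10.5, 4.3, -12.3, 15).
Gauss-Seidel: T = -(D+L)⁻¹U, row 0 first, T[0,5] = -(-2)/(-6.1) = -0.3279; later rows by forward substitution.
  T[0,:] = [+0.0000, +0.3770, +0.2131, +0.3279, +0.3443, -0.3279]
  T[1,:] = [+0.0000, -0.1296, -0.1201, -0.5190, -0.7433, -0.0123]
  T[2,:] = [+0.0000, +0.0461, +0.0194, +0.2011, -0.3234, -0.0865]
  T[3,:] = [+0.0000, +0.0171, -0.0270, -0.3176, -0.3601, +0.0524]
  T[4,:] = [+0.0000, -0.1489, -0.0880, -0.1923, -0.1556, +0.2845]
  T[5,:] = [+0.0000, +0.0257, +0.0134, +0.0715, -0.0841, -0.1013]
|λ(T)| sorted: 0.6806, 0.1649, 0.1227, 0.1227, 0.0007, 0.0000.
ρ(T) = max|λ| = 0.6806; 0.6806 < 1: convergent.

yes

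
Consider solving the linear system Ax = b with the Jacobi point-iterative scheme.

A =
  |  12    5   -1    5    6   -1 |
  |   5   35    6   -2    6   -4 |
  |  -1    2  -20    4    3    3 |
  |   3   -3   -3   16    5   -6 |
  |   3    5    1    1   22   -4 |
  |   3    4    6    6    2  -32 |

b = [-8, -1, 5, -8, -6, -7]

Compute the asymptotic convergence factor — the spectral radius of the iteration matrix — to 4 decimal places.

0.6646

Let D = diag(12, 35, -20, 16, 22, -32); L, U the strict triangles.
Jacobi: T = -D⁻¹(L+U), T[4,5] = -(-4)/(22) = +0.1818; T[4,4] = 0.
  T[0,:] = [+0.0000, -0.4167, +0.0833, -0.4167, -0.5000, +0.0833]
  T[1,:] = [-0.1429, +0.0000, -0.1714, +0.0571, -0.1714, +0.1143]
  T[2,:] = [-0.0500, +0.1000, +0.0000, +0.2000, +0.1500, +0.1500]
  T[3,:] = [-0.1875, +0.1875, +0.1875, +0.0000, -0.3125, +0.3750]
  T[4,:] = [-0.1364, -0.2273, -0.0455, -0.0455, +0.0000, +0.1818]
  T[5,:] = [+0.0938, +0.1250, +0.1875, +0.1875, +0.0625, +0.0000]
eigenvalue magnitudes: 0.6646, 0.5001, 0.2616, 0.1728, 0.1584, 0.0825.
ρ = 0.6646; 0.6646 < 1, so it converges for any x₀.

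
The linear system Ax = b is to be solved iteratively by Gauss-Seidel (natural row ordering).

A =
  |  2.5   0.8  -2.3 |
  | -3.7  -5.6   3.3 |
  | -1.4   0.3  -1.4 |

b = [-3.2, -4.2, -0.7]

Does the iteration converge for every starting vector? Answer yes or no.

yes

A = D + L + U where D = diag(2.5, -5.6, -1.4).
Gauss-Seidel: T = -(D+L)⁻¹U, row 0 first, T[0,1] = -(0.8)/(2.5) = -0.3200; later rows by forward substitution.
  T[0,:] = [+0.0000, -0.3200, +0.9200]
  T[1,:] = [+0.0000, +0.2114, -0.0186]
  T[2,:] = [+0.0000, +0.3653, -0.9240]
moduli |λ_i(T)| = 0.9180, 0.2054, 0.0000.
ρ(T) = max|λ| = 0.9180; 0.9180 < 1, so it converges for any x₀.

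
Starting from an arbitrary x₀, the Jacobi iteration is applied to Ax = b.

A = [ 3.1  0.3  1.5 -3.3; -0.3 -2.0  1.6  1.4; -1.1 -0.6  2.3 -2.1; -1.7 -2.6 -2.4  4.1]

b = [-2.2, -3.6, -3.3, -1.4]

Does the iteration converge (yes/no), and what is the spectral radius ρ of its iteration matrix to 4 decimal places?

no, ρ = 1.3795

A = D + L + U where D = diag(3.1, -2, 2.3, 4.1).
Jacobi T = -D⁻¹(L+U): T[1,2] = -(1.6)/(-2) = +0.8000; T[1,1] = 0.
  T[0,:] = [+0.0000  -0.0968  -0.4839  +1.0645]
  T[1,:] = [-0.1500  +0.0000  +0.8000  +0.7000]
  T[2,:] = [+0.4783  +0.2609  +0.0000  +0.9130]
  T[3,:] = [+0.4146  +0.6341  +0.5854  +0.0000]
|roots of det(T-λI)|: 1.3795, 1.0360, 0.3683, 0.3683.
ρ(T) = max|λ| = 1.3795; 1.3795 > 1, so it fails to converge.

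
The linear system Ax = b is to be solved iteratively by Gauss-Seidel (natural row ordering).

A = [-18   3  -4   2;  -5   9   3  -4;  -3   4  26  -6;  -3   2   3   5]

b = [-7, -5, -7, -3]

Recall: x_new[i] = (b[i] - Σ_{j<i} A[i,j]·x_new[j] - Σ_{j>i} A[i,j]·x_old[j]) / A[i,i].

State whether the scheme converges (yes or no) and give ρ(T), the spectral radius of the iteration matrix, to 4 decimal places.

Write A = D+L+U with D = diag(-18, 9, 26, 5).
GS T = -(D+L)⁻¹U: row 0 first, T[0,1] = -(3)/(-18) = +0.1667; later rows by forward substitution.
  T[0,:] = [+0.0000 +0.1667 -0.2222 +0.1111]
  T[1,:] = [+0.0000 +0.0926 -0.4568 +0.5062]
  T[2,:] = [+0.0000 +0.0050 +0.0446 +0.1657]
  T[3,:] = [+0.0000 +0.0600 +0.0226 -0.2352]
|eigenvalues of T|: 0.3405, 0.1503, 0.1503, 0.0000.
ρ = 0.3405; 0.3405 < 1 ⇒ converges.

yes, ρ = 0.3405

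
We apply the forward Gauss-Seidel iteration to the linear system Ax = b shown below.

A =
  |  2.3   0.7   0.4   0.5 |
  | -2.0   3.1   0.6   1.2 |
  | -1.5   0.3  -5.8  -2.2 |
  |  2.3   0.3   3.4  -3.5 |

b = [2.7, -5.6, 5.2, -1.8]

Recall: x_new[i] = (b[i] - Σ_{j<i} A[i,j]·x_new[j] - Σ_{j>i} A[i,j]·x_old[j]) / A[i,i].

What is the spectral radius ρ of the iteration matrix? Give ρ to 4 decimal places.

Write A = D+L+U with D = diag(2.3, 3.1, -5.8, -3.5).
GS T = -(D+L)⁻¹U: row 0 first, T[0,3] = -(0.5)/(2.3) = -0.2174; later rows by forward substitution.
  T[0,:] = [+0.0000, -0.3043, -0.1739, -0.2174]
  T[1,:] = [+0.0000, -0.1964, -0.3058, -0.5273]
  T[2,:] = [+0.0000, +0.0686, +0.0292, -0.3504]
  T[3,:] = [+0.0000, -0.1502, -0.1122, -0.5284]
|roots of det(T-λI)|: 0.7424, 0.1406, 0.1406, 0.0000.
spectral radius ρ = 0.7424; 0.7424 < 1, so it converges for any x₀.

0.7424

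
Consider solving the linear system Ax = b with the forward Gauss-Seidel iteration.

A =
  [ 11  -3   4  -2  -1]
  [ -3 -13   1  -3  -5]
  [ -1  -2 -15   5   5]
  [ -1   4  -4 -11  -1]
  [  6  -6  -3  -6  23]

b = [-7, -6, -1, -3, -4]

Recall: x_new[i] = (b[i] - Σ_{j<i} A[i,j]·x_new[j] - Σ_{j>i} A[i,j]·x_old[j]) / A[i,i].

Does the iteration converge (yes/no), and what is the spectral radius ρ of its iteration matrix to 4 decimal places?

Let D = diag(11, -13, -15, -11, 23); L, U the strict triangles.
Gauss-Seidel: T = -(D+L)⁻¹U, row 0 first, T[0,1] = -(-3)/(11) = +0.2727; later rows by forward substitution.
  T[0,:] = [+0.0000  +0.2727  -0.3636  +0.1818  +0.0909]
  T[1,:] = [+0.0000  -0.0629  +0.1608  -0.2727  -0.4056]
  T[2,:] = [+0.0000  -0.0098  +0.0028  +0.3576  +0.3814]
  T[3,:] = [+0.0000  -0.0441  +0.0905  -0.2457  -0.3853]
  T[4,:] = [+0.0000  -0.1004  +0.1608  -0.1360  -0.1803]
|λ(T)| sorted: 0.6902, 0.0901, 0.0901, 0.0296, 0.0000.
spectral radius ρ = 0.6902; 0.6902 < 1: convergent.

yes, ρ = 0.6902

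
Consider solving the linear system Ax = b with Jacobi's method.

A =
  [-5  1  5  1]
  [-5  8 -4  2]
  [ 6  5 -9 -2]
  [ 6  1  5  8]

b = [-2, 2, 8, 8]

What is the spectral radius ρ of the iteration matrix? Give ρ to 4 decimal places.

Split A = D + L + U, D = diag(-5, 8, -9, 8).
Jacobi T = -D⁻¹(L+U): T[2,0] = -(6)/(-9) = +0.6667; T[2,2] = 0.
  T[0,:] = [+0.0000, +0.2000, +1.0000, +0.2000]
  T[1,:] = [+0.6250, +0.0000, +0.5000, -0.2500]
  T[2,:] = [+0.6667, +0.5556, +0.0000, -0.2222]
  T[3,:] = [-0.7500, -0.1250, -0.6250, +0.0000]
|eigenvalues of T|: 1.2810, 0.6083, 0.3770, 0.3770.
ρ = 1.2810; 1.2810 > 1 ⇒ diverges.

1.2810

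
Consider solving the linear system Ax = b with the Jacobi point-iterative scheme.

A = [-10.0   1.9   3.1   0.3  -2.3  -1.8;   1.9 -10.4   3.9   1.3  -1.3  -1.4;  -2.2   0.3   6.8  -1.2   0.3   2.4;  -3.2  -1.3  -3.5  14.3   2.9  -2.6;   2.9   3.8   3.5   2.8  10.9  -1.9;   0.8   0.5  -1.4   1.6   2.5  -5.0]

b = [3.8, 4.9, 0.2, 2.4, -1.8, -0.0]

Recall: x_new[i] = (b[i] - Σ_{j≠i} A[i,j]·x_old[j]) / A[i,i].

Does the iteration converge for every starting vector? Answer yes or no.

A = D + L + U where D = diag(-10, -10.4, 6.8, 14.3, 10.9, -5).
Jacobi: T = -D⁻¹(L+U), T[0,5] = -(-1.8)/(-10) = -0.1800; T[0,0] = 0.
  T[0,:] = [+0.0000, +0.1900, +0.3100, +0.0300, -0.2300, -0.1800]
  T[1,:] = [+0.1827, +0.0000, +0.3750, +0.1250, -0.1250, -0.1346]
  T[2,:] = [+0.3235, -0.0441, +0.0000, +0.1765, -0.0441, -0.3529]
  T[3,:] = [+0.2238, +0.0909, +0.2448, +0.0000, -0.2028, +0.1818]
  T[4,:] = [-0.2661, -0.3486, -0.3211, -0.2569, +0.0000, +0.1743]
  T[5,:] = [+0.1600, +0.1000, -0.2800, +0.3200, +0.5000, +0.0000]
|λ(T)| sorted: 0.8380, 0.6103, 0.2333, 0.2333, 0.1705, 0.0743.
ρ(T) = max|λ| = 0.8380; 0.8380 < 1, so it converges for any x₀.

yes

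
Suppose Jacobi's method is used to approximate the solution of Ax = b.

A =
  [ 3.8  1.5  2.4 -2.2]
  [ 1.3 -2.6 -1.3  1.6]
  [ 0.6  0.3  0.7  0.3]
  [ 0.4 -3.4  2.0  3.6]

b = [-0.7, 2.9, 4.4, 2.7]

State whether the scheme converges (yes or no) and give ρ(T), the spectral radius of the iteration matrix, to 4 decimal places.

no, ρ = 1.3985

Diagonal D = diag(3.8, -2.6, 0.7, 3.6); L, U strict lower/upper.
Jacobi: T = -D⁻¹(L+U), T[1,3] = -(1.6)/(-2.6) = +0.6154; T[1,1] = 0.
  T[0,:] = [+0.0000  -0.3947  -0.6316  +0.5789]
  T[1,:] = [+0.5000  +0.0000  -0.5000  +0.6154]
  T[2,:] = [-0.8571  -0.4286  +0.0000  -0.4286]
  T[3,:] = [-0.1111  +0.9444  -0.5556  +0.0000]
moduli |λ_i(T)| = 1.3985, 0.7431, 0.7431, 0.0679.
spectral radius ρ = 1.3985; 1.3985 > 1: divergent.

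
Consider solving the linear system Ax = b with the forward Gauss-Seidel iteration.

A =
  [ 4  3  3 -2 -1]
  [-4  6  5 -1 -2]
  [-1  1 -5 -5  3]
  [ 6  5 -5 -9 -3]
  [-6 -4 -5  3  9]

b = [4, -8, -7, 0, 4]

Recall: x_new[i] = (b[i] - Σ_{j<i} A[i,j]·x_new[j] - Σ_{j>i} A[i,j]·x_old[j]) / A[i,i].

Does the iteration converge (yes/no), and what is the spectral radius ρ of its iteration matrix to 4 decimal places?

no, ρ = 1.4995

Split A = D + L + U, D = diag(4, 6, -5, -9, 9).
T_GS = -(D+L)⁻¹U: row 0 first, T[0,2] = -(3)/(4) = -0.7500; later rows by forward substitution.
  T[0,:] = [+0.0000, -0.7500, -0.7500, +0.5000, +0.2500]
  T[1,:] = [+0.0000, -0.5000, -1.3333, +0.5000, +0.5000]
  T[2,:] = [+0.0000, +0.0500, -0.1167, -1.0000, +0.6500]
  T[3,:] = [+0.0000, -0.8056, -1.1759, +1.1667, -0.2500]
  T[4,:] = [+0.0000, -0.4259, -0.7654, -0.3889, +0.8333]
|λ(T)| sorted: 1.4995, 0.5894, 0.3964, 0.3964, 0.0000.
ρ = 1.4995; 1.4995 > 1 ⇒ diverges.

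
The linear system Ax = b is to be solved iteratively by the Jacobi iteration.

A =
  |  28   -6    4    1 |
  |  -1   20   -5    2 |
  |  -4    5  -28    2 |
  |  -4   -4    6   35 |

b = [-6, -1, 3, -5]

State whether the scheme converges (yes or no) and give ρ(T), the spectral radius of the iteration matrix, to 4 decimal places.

yes, ρ = 0.2952

Write A = D+L+U with D = diag(28, 20, -28, 35).
Jacobi T = -D⁻¹(L+U): T[0,3] = -(1)/(28) = -0.0357; T[0,0] = 0.
  T[0,:] = [+0.0000  +0.2143  -0.1429  -0.0357]
  T[1,:] = [+0.0500  +0.0000  +0.2500  -0.1000]
  T[2,:] = [-0.1429  +0.1786  +0.0000  +0.0714]
  T[3,:] = [+0.1143  +0.1143  -0.1714  +0.0000]
|eigenvalues of T|: 0.2952, 0.1697, 0.1335, 0.1335.
ρ = 0.2952; 0.2952 < 1: convergent.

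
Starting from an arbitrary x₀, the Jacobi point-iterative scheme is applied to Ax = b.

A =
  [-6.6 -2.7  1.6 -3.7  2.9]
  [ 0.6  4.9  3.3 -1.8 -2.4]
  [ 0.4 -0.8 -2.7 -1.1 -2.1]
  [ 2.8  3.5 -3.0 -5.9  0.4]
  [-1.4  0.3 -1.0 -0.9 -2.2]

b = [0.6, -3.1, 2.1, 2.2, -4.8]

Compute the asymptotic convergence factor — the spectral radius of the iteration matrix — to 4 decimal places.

1.2054

Let D = diag(-6.6, 4.9, -2.7, -5.9, -2.2); L, U the strict triangles.
T_J = -D⁻¹(L+U): T[4,0] = -(-1.4)/(-2.2) = -0.6364; T[4,4] = 0.
  T[0,:] = [+0.0000  -0.4091  +0.2424  -0.5606  +0.4394]
  T[1,:] = [-0.1224  +0.0000  -0.6735  +0.3673  +0.4898]
  T[2,:] = [+0.1481  -0.2963  +0.0000  -0.4074  -0.7778]
  T[3,:] = [+0.4746  +0.5932  -0.5085  +0.0000  +0.0678]
  T[4,:] = [-0.6364  +0.1364  -0.4545  -0.4091  +0.0000]
|λ(T)| sorted: 1.2054, 0.8229, 0.8108, 0.8108, 0.5279.
spectral radius ρ = 1.2054; 1.2054 > 1, so it fails to converge.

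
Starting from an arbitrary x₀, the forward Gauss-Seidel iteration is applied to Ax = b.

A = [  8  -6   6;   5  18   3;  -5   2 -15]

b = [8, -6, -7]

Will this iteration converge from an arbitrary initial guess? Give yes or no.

yes

A = D + L + U where D = diag(8, 18, -15).
T_GS = -(D+L)⁻¹U: row 0 first, T[0,2] = -(6)/(8) = -0.7500; later rows by forward substitution.
  T[0,:] = [+0.0000  +0.7500  -0.7500]
  T[1,:] = [+0.0000  -0.2083  +0.0417]
  T[2,:] = [+0.0000  -0.2778  +0.2556]
moduli |λ_i(T)| = 0.2291, 0.1819, 0.0000.
ρ = 0.2291; 0.2291 < 1: convergent.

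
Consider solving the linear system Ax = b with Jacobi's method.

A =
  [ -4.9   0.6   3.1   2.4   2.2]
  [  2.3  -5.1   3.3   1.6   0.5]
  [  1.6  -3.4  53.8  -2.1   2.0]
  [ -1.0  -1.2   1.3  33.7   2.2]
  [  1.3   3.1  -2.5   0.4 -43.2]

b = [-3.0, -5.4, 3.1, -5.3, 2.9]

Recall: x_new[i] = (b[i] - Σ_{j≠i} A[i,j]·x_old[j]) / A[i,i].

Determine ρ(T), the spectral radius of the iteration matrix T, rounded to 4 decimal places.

0.4336

A = D + L + U where D = diag(-4.9, -5.1, 53.8, 33.7, -43.2).
Jacobi: T = -D⁻¹(L+U), T[0,4] = -(2.2)/(-4.9) = +0.4490; T[0,0] = 0.
  T[0,:] = [+0.0000 +0.1224 +0.6327 +0.4898 +0.4490]
  T[1,:] = [+0.4510 +0.0000 +0.6471 +0.3137 +0.0980]
  T[2,:] = [-0.0297 +0.0632 +0.0000 +0.0390 -0.0372]
  T[3,:] = [+0.0297 +0.0356 -0.0386 +0.0000 -0.0653]
  T[4,:] = [+0.0301 +0.0718 -0.0579 +0.0093 +0.0000]
eigenvalue magnitudes: 0.4336, 0.3290, 0.3290, 0.0773, 0.0083.
ρ = 0.4336; 0.4336 < 1: convergent.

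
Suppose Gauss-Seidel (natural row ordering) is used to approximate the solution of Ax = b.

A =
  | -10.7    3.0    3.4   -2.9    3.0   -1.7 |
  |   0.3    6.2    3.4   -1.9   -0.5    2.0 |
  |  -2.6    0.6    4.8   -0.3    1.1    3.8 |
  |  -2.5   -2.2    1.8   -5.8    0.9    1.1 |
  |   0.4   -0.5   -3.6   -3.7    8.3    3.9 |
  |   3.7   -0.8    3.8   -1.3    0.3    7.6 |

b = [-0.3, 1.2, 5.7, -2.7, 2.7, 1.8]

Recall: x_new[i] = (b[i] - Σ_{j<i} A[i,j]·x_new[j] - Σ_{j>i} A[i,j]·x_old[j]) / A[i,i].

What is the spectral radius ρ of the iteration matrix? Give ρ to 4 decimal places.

A = D + L + U where D = diag(-10.7, 6.2, 4.8, -5.8, 8.3, 7.6).
GS T = -(D+L)⁻¹U: row 0 first, T[0,5] = -(-1.7)/(-10.7) = -0.1589; later rows by forward substitution.
  T[0,:] = [+0.0000  +0.2804  +0.3178  -0.2710  +0.2804  -0.1589]
  T[1,:] = [+0.0000  -0.0136  -0.5638  +0.3196  +0.0671  -0.3149]
  T[2,:] = [+0.0000  +0.1536  +0.2426  -0.1243  -0.0857  -0.8384]
  T[3,:] = [+0.0000  -0.0680  +0.1522  -0.0430  -0.0177  +0.1174]
  T[4,:] = [+0.0000  +0.0219  +0.1238  -0.0407  -0.0545  -0.7925]
  T[5,:] = [+0.0000  -0.2272  -0.3142  +0.2220  -0.0875  +0.5147]
|λ(T)| sorted: 0.8799, 0.4328, 0.1930, 0.1930, 0.0240, 0.0000.
ρ(T) = max|λ| = 0.8799; 0.8799 < 1 ⇒ converges.

0.8799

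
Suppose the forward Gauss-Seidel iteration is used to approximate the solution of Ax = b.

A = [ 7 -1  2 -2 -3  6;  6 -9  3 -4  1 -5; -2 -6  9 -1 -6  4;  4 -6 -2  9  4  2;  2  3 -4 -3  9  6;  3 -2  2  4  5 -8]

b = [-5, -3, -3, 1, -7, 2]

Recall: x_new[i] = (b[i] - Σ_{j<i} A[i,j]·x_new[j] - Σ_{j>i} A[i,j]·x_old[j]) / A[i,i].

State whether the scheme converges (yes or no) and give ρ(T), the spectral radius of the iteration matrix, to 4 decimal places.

no, ρ = 1.1414

Split A = D + L + U, D = diag(7, -9, 9, 9, 9, -8).
Gauss-Seidel: T = -(D+L)⁻¹U, row 0 first, T[0,2] = -(2)/(7) = -0.2857; later rows by forward substitution.
  T[0,:] = [+0.0000, +0.1429, -0.2857, +0.2857, +0.4286, -0.8571]
  T[1,:] = [+0.0000, +0.0952, +0.1429, -0.2540, +0.3968, -1.1270]
  T[2,:] = [+0.0000, +0.0952, +0.0317, +0.0053, +1.0265, -1.3862]
  T[3,:] = [+0.0000, +0.0212, +0.2293, -0.2951, -0.1423, -0.9006]
  T[4,:] = [+0.0000, -0.0141, +0.1064, -0.0749, +0.1813, -1.0169]
  T[5,:] = [+0.0000, +0.0553, +0.0462, -0.0224, +0.3603, -1.4721]
|λ(T)| sorted: 1.1414, 0.5352, 0.1315, 0.0856, 0.0856, 0.0000.
spectral radius ρ = 1.1414; 1.1414 > 1, so it fails to converge.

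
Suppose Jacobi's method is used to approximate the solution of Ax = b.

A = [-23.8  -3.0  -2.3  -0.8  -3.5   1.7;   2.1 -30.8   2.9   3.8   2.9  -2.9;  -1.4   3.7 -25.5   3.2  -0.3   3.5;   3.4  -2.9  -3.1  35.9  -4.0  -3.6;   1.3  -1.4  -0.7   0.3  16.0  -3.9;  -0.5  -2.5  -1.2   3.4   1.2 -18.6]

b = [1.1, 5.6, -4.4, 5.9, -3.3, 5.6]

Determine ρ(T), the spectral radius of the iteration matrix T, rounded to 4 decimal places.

0.3216

Diagonal D = diag(-23.8, -30.8, -25.5, 35.9, 16, -18.6); L, U strict lower/upper.
Jacobi T = -D⁻¹(L+U): T[1,5] = -(-2.9)/(-30.8) = -0.0942; T[1,1] = 0.
  T[0,:] = [+0.0000, -0.1261, -0.0966, -0.0336, -0.1471, +0.0714]
  T[1,:] = [+0.0682, +0.0000, +0.0942, +0.1234, +0.0942, -0.0942]
  T[2,:] = [-0.0549, +0.1451, +0.0000, +0.1255, -0.0118, +0.1373]
  T[3,:] = [-0.0947, +0.0808, +0.0864, +0.0000, +0.1114, +0.1003]
  T[4,:] = [-0.0813, +0.0875, +0.0437, -0.0187, +0.0000, +0.2437]
  T[5,:] = [-0.0269, -0.1344, -0.0645, +0.1828, +0.0645, +0.0000]
|eigenvalues of T|: 0.3216, 0.2401, 0.1478, 0.0842, 0.0842, 0.0823.
spectral radius ρ = 0.3216; 0.3216 < 1, so it converges for any x₀.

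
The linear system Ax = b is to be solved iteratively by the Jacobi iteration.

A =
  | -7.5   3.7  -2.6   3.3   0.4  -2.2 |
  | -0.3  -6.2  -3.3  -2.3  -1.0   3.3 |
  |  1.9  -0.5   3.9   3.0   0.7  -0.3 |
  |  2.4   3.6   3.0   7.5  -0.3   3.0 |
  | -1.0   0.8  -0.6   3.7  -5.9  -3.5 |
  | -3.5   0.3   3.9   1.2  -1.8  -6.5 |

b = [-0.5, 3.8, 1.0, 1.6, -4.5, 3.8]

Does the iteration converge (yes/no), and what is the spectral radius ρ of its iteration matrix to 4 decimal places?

no, ρ = 1.1324

A = D + L + U where D = diag(-7.5, -6.2, 3.9, 7.5, -5.9, -6.5).
T_J = -D⁻¹(L+U): T[2,0] = -(1.9)/(3.9) = -0.4872; T[2,2] = 0.
  T[0,:] = [+0.0000  +0.4933  -0.3467  +0.4400  +0.0533  -0.2933]
  T[1,:] = [-0.0484  +0.0000  -0.5323  -0.3710  -0.1613  +0.5323]
  T[2,:] = [-0.4872  +0.1282  +0.0000  -0.7692  -0.1795  +0.0769]
  T[3,:] = [-0.3200  -0.4800  -0.4000  +0.0000  +0.0400  -0.4000]
  T[4,:] = [-0.1695  +0.1356  -0.1017  +0.6271  +0.0000  -0.5932]
  T[5,:] = [-0.5385  +0.0462  +0.6000  +0.1846  -0.2769  +0.0000]
|λ(T)| sorted: 1.1324, 0.9197, 0.9197, 0.5509, 0.5509, 0.0644.
spectral radius ρ = 1.1324; 1.1324 > 1, so it fails to converge.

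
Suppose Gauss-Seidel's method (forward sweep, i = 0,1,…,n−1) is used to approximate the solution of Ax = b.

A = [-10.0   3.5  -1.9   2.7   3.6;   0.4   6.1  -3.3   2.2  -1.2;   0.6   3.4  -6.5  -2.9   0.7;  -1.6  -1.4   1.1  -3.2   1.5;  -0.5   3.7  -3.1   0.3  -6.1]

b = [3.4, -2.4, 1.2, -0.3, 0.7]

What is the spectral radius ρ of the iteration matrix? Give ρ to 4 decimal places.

0.5187

A = D + L + U where D = diag(-10, 6.1, -6.5, -3.2, -6.1).
Gauss-Seidel: T = -(D+L)⁻¹U, row 0 first, T[0,3] = -(2.7)/(-10) = +0.2700; later rows by forward substitution.
  T[0,:] = [+0.0000  +0.3500  -0.1900  +0.2700  +0.3600]
  T[1,:] = [+0.0000  -0.0230  +0.5534  -0.3784  +0.1731]
  T[2,:] = [+0.0000  +0.0203  +0.2720  -0.6191  +0.2315]
  T[3,:] = [+0.0000  -0.1580  -0.0536  -0.1823  +0.2926]
  T[4,:] = [+0.0000  -0.0607  +0.2104  +0.0541  -0.0277]
|λ(T)| sorted: 0.5187, 0.4272, 0.1210, 0.1210, 0.0000.
ρ = 0.5187; 0.5187 < 1 ⇒ converges.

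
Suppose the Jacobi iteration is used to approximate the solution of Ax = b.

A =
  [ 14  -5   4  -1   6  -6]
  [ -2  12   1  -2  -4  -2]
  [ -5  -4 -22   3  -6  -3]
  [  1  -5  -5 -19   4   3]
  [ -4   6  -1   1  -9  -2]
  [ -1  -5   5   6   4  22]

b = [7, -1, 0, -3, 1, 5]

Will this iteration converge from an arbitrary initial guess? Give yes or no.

Write A = D+L+U with D = diag(14, 12, -22, -19, -9, 22).
T_J = -D⁻¹(L+U): T[5,3] = -(6)/(22) = -0.2727; T[5,5] = 0.
  T[0,:] = [+0.0000, +0.3571, -0.2857, +0.0714, -0.4286, +0.4286]
  T[1,:] = [+0.1667, +0.0000, -0.0833, +0.1667, +0.3333, +0.1667]
  T[2,:] = [-0.2273, -0.1818, +0.0000, +0.1364, -0.2727, -0.1364]
  T[3,:] = [+0.0526, -0.2632, -0.2632, +0.0000, +0.2105, +0.1579]
  T[4,:] = [-0.4444, +0.6667, -0.1111, +0.1111, +0.0000, -0.2222]
  T[5,:] = [+0.0455, +0.2273, -0.2273, -0.2727, -0.1818, +0.0000]
|eigenvalues of T|: 0.8395, 0.5907, 0.5907, 0.3377, 0.3377, 0.1215.
ρ = 0.8395; 0.8395 < 1, so it converges for any x₀.

yes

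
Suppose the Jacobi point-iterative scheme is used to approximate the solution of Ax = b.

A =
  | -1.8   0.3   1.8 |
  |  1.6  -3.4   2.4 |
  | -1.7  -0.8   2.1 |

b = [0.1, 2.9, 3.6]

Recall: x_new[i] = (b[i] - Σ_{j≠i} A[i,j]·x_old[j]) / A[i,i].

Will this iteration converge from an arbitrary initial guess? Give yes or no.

no

Split A = D + L + U, D = diag(-1.8, -3.4, 2.1).
T_J = -D⁻¹(L+U): T[1,2] = -(2.4)/(-3.4) = +0.7059; T[1,1] = 0.
  T[0,:] = [+0.0000  +0.1667  +1.0000]
  T[1,:] = [+0.4706  +0.0000  +0.7059]
  T[2,:] = [+0.8095  +0.3810  +0.0000]
moduli |λ_i(T)| = 1.1789, 0.9279, 0.2509.
ρ(T) = max|λ| = 1.1789; 1.1789 > 1 ⇒ diverges.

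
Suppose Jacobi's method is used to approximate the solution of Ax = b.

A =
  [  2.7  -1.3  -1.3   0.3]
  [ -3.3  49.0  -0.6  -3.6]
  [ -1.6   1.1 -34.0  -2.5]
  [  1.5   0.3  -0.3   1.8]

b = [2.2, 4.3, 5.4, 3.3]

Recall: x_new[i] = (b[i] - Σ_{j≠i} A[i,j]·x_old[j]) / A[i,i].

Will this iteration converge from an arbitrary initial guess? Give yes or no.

A = D + L + U where D = diag(2.7, 49, -34, 1.8).
Jacobi: T = -D⁻¹(L+U), T[2,1] = -(1.1)/(-34) = +0.0324; T[2,2] = 0.
  T[0,:] = [+0.0000 +0.4815 +0.4815 -0.1111]
  T[1,:] = [+0.0673 +0.0000 +0.0122 +0.0735]
  T[2,:] = [-0.0471 +0.0324 +0.0000 -0.0735]
  T[3,:] = [-0.8333 -0.1667 +0.1667 +0.0000]
|roots of det(T-λI)|: 0.2915, 0.2360, 0.1124, 0.0569.
ρ(T) = max|λ| = 0.2915; 0.2915 < 1 ⇒ converges.

yes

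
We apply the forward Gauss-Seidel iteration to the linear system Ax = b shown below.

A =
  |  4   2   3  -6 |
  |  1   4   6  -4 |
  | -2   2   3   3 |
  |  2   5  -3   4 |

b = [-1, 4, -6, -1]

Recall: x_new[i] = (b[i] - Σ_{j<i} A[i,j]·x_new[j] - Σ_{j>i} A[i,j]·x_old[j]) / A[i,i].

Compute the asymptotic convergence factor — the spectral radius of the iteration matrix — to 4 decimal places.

Write A = D+L+U with D = diag(4, 4, 3, 4).
GS T = -(D+L)⁻¹U: row 0 first, T[0,1] = -(2)/(4) = -0.5000; later rows by forward substitution.
  T[0,:] = [+0.0000 -0.5000 -0.7500 +1.5000]
  T[1,:] = [+0.0000 +0.1250 -1.3125 +0.6250]
  T[2,:] = [+0.0000 -0.4167 +0.3750 -0.4167]
  T[3,:] = [+0.0000 -0.2188 +2.2969 -1.8438]
|roots of det(T-λI)|: 1.3852, 0.5414, 0.5000, 0.0000.
ρ = 1.3852; 1.3852 > 1, so it fails to converge.

1.3852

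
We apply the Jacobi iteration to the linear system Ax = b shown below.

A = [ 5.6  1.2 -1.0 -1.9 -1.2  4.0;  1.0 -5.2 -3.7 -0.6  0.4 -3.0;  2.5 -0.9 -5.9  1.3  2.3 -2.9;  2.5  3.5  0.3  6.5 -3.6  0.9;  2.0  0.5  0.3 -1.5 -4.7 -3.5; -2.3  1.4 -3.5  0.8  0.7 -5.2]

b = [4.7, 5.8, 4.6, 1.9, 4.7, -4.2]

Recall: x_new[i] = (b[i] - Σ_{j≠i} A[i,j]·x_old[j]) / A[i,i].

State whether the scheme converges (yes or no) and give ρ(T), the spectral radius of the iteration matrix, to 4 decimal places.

Split A = D + L + U, D = diag(5.6, -5.2, -5.9, 6.5, -4.7, -5.2).
Jacobi T = -D⁻¹(L+U): T[3,5] = -(0.9)/(6.5) = -0.1385; T[3,3] = 0.
  T[0,:] = [+0.0000, -0.2143, +0.1786, +0.3393, +0.2143, -0.7143]
  T[1,:] = [+0.1923, +0.0000, -0.7115, -0.1154, +0.0769, -0.5769]
  T[2,:] = [+0.4237, -0.1525, +0.0000, +0.2203, +0.3898, -0.4915]
  T[3,:] = [-0.3846, -0.5385, -0.0462, +0.0000, +0.5538, -0.1385]
  T[4,:] = [+0.4255, +0.1064, +0.0638, -0.3191, +0.0000, -0.7447]
  T[5,:] = [-0.4423, +0.2692, -0.6731, +0.1538, +0.1346, +0.0000]
|λ(T)| sorted: 1.1467, 0.7250, 0.7250, 0.5014, 0.5014, 0.4148.
ρ = 1.1467; 1.1467 > 1: divergent.

no, ρ = 1.1467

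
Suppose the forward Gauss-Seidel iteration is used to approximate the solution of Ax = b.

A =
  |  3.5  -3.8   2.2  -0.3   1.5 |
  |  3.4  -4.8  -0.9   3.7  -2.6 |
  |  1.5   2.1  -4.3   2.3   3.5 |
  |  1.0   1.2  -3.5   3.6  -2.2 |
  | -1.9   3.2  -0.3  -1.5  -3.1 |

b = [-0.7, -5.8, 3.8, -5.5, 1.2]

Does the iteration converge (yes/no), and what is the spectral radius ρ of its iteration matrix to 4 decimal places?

no, ρ = 1.5034

Diagonal D = diag(3.5, -4.8, -4.3, 3.6, -3.1); L, U strict lower/upper.
T_GS = -(D+L)⁻¹U: row 0 first, T[0,2] = -(2.2)/(3.5) = -0.6286; later rows by forward substitution.
  T[0,:] = [+0.0000  +1.0857  -0.6286  +0.0857  -0.4286]
  T[1,:] = [+0.0000  +0.7690  -0.6327  +0.8315  -0.8452]
  T[2,:] = [+0.0000  +0.7543  -0.5283  +0.9709  +0.2517]
  T[3,:] = [+0.0000  +0.1754  -0.1281  +0.6429  +1.2566]
  T[4,:] = [+0.0000  -0.0295  -0.1548  +0.4008  -1.2422]
eigenvalue magnitudes: 1.5034, 0.7350, 0.2762, 0.1336, 0.0000.
ρ = 1.5034; 1.5034 > 1 ⇒ diverges.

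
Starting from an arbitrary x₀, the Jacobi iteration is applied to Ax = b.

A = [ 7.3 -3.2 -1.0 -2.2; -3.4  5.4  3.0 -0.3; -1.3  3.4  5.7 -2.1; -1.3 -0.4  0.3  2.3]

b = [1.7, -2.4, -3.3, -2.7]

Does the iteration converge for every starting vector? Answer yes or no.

Write A = D+L+U with D = diag(7.3, 5.4, 5.7, 2.3).
Jacobi: T = -D⁻¹(L+U), T[1,3] = -(-0.3)/(5.4) = +0.0556; T[1,1] = 0.
  T[0,:] = [+0.0000, +0.4384, +0.1370, +0.3014]
  T[1,:] = [+0.6296, +0.0000, -0.5556, +0.0556]
  T[2,:] = [+0.2281, -0.5965, +0.0000, +0.3684]
  T[3,:] = [+0.5652, +0.1739, -0.1304, +0.0000]
eigenvalue magnitudes: 0.8608, 0.7086, 0.4546, 0.3024.
spectral radius ρ = 0.8608; 0.8608 < 1: convergent.

yes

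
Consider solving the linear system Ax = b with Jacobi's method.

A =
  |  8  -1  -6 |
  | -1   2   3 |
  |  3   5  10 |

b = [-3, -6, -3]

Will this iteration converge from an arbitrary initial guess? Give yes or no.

yes

A = D + L + U where D = diag(8, 2, 10).
Jacobi T = -D⁻¹(L+U): T[2,0] = -(3)/(10) = -0.3000; T[2,2] = 0.
  T[0,:] = [+0.0000 +0.1250 +0.7500]
  T[1,:] = [+0.5000 +0.0000 -1.5000]
  T[2,:] = [-0.3000 -0.5000 +0.0000]
eigenvalue magnitudes: 0.8603, 0.6103, 0.2500.
ρ = 0.8603; 0.8603 < 1: convergent.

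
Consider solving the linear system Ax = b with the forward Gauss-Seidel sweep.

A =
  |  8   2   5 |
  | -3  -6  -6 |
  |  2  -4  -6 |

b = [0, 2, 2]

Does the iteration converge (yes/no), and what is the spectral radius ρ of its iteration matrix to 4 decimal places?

yes, ρ = 0.5317

Split A = D + L + U, D = diag(8, -6, -6).
GS T = -(D+L)⁻¹U: row 0 first, T[0,2] = -(5)/(8) = -0.6250; later rows by forward substitution.
  T[0,:] = [+0.0000, -0.2500, -0.6250]
  T[1,:] = [+0.0000, +0.1250, -0.6875]
  T[2,:] = [+0.0000, -0.1667, +0.2500]
|roots of det(T-λI)|: 0.5317, 0.1567, 0.0000.
spectral radius ρ = 0.5317; 0.5317 < 1 ⇒ converges.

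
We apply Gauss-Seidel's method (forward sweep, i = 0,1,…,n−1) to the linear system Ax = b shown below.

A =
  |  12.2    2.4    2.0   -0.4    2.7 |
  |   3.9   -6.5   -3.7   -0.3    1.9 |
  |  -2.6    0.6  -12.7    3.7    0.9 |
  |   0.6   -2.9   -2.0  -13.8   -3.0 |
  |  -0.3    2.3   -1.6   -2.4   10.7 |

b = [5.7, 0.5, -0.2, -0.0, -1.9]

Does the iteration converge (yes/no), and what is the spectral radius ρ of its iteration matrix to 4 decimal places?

Write A = D+L+U with D = diag(12.2, -6.5, -12.7, -13.8, 10.7).
Gauss-Seidel: T = -(D+L)⁻¹U, row 0 first, T[0,3] = -(-0.4)/(12.2) = +0.0328; later rows by forward substitution.
  T[0,:] = [+0.0000 -0.1967 -0.1639 +0.0328 -0.2213]
  T[1,:] = [+0.0000 -0.1180 -0.6676 -0.0265 +0.1595]
  T[2,:] = [+0.0000 +0.0347 +0.0020 +0.2834 +0.1237]
  T[3,:] = [+0.0000 +0.0112 +0.1329 -0.0341 -0.2785]
  T[4,:] = [+0.0000 +0.0276 +0.1690 +0.0413 -0.0845]
|roots of det(T-λI)|: 0.3434, 0.1686, 0.1686, 0.0204, 0.0000.
ρ(T) = max|λ| = 0.3434; 0.3434 < 1, so it converges for any x₀.

yes, ρ = 0.3434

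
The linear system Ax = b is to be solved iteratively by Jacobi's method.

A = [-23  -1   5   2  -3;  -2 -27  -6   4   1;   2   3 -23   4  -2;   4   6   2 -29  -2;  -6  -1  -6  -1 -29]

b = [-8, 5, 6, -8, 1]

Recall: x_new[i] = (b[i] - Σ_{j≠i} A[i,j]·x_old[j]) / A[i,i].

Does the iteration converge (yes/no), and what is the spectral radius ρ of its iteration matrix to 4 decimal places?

yes, ρ = 0.3143

Let D = diag(-23, -27, -23, -29, -29); L, U the strict triangles.
T_J = -D⁻¹(L+U): T[4,0] = -(-6)/(-29) = -0.2069; T[4,4] = 0.
  T[0,:] = [+0.0000, -0.0435, +0.2174, +0.0870, -0.1304]
  T[1,:] = [-0.0741, +0.0000, -0.2222, +0.1481, +0.0370]
  T[2,:] = [+0.0870, +0.1304, +0.0000, +0.1739, -0.0870]
  T[3,:] = [+0.1379, +0.2069, +0.0690, +0.0000, -0.0690]
  T[4,:] = [-0.2069, -0.0345, -0.2069, -0.0345, +0.0000]
eigenvalue magnitudes: 0.3143, 0.2485, 0.1282, 0.0976, 0.0351.
ρ(T) = max|λ| = 0.3143; 0.3143 < 1, so it converges for any x₀.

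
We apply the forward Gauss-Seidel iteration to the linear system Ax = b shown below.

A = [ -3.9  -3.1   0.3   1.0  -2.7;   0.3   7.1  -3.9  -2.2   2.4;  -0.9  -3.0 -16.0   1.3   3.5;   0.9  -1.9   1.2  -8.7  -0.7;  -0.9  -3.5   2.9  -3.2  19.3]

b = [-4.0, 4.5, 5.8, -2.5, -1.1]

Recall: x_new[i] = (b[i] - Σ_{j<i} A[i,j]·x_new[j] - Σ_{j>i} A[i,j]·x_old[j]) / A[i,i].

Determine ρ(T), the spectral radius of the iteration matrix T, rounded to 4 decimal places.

0.3941

Diagonal D = diag(-3.9, 7.1, -16, -8.7, 19.3); L, U strict lower/upper.
T_GS = -(D+L)⁻¹U: row 0 first, T[0,2] = -(0.3)/(-3.9) = +0.0769; later rows by forward substitution.
  T[0,:] = [+0.0000 -0.7949 +0.0769 +0.2564 -0.6923]
  T[1,:] = [+0.0000 +0.0336 +0.5460 +0.2990 -0.3088]
  T[2,:] = [+0.0000 +0.0384 -0.1067 +0.0108 +0.3156]
  T[3,:] = [+0.0000 -0.0843 -0.1260 -0.0373 -0.0411]
  T[4,:] = [+0.0000 -0.0507 +0.0978 +0.0584 -0.1425]
|λ(T)| sorted: 0.3941, 0.1748, 0.1748, 0.0111, 0.0000.
ρ = 0.3941; 0.3941 < 1: convergent.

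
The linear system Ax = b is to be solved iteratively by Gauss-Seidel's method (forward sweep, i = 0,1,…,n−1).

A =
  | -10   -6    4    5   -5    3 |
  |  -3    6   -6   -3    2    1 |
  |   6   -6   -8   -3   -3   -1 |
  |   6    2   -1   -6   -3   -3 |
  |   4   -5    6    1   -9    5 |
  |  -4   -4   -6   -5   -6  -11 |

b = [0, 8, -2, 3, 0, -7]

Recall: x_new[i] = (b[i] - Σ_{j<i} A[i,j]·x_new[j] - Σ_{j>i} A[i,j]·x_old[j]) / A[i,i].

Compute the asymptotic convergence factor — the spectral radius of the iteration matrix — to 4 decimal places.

1.3851

Diagonal D = diag(-10, 6, -8, -6, -9, -11); L, U strict lower/upper.
Gauss-Seidel: T = -(D+L)⁻¹U, row 0 first, T[0,5] = -(3)/(-10) = +0.3000; later rows by forward substitution.
  T[0,:] = [+0.0000 -0.6000 +0.4000 +0.5000 -0.5000 +0.3000]
  T[1,:] = [+0.0000 -0.3000 +1.2000 +0.7500 -0.5833 -0.0167]
  T[2,:] = [+0.0000 -0.2250 -0.6000 -0.5625 -0.3125 +0.1125]
  T[3,:] = [+0.0000 -0.6625 +0.9000 +0.8438 -1.1424 -0.2243]
  T[4,:] = [+0.0000 -0.3236 -0.7889 -0.4757 -0.2334 +0.7482]
  T[5,:] = [+0.0000 +0.9277 -0.2333 -0.2718 +1.2110 -0.4706]
|roots of det(T-λI)|: 1.3851, 0.7703, 0.4425, 0.2194, 0.2194, 0.0000.
ρ = 1.3851; 1.3851 > 1, so it fails to converge.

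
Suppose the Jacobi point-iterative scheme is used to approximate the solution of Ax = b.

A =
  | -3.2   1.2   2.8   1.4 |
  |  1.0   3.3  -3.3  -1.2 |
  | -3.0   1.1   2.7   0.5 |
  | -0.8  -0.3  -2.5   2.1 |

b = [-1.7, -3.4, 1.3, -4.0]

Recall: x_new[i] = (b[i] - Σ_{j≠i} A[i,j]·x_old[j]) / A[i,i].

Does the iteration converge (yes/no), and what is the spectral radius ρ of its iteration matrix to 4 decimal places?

Write A = D+L+U with D = diag(-3.2, 3.3, 2.7, 2.1).
T_J = -D⁻¹(L+U): T[0,1] = -(1.2)/(-3.2) = +0.3750; T[0,0] = 0.
  T[0,:] = [+0.0000  +0.3750  +0.8750  +0.4375]
  T[1,:] = [-0.3030  +0.0000  +1.0000  +0.3636]
  T[2,:] = [+1.1111  -0.4074  +0.0000  -0.1852]
  T[3,:] = [+0.3810  +0.1429  +1.1905  +0.0000]
|eigenvalues of T|: 1.1698, 0.8071, 0.8071, 0.3118.
ρ = 1.1698; 1.1698 > 1 ⇒ diverges.

no, ρ = 1.1698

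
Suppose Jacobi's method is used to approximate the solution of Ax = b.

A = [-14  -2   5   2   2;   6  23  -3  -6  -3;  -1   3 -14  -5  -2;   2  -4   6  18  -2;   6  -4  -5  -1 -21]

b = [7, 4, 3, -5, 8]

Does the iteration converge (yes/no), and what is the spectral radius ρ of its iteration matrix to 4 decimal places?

yes, ρ = 0.5596

Split A = D + L + U, D = diag(-14, 23, -14, 18, -21).
T_J = -D⁻¹(L+U): T[3,1] = -(-4)/(18) = +0.2222; T[3,3] = 0.
  T[0,:] = [+0.0000 -0.1429 +0.3571 +0.1429 +0.1429]
  T[1,:] = [-0.2609 +0.0000 +0.1304 +0.2609 +0.1304]
  T[2,:] = [-0.0714 +0.2143 +0.0000 -0.3571 -0.1429]
  T[3,:] = [-0.1111 +0.2222 -0.3333 +0.0000 +0.1111]
  T[4,:] = [+0.2857 -0.1905 -0.2381 -0.0476 +0.0000]
eigenvalue magnitudes: 0.5596, 0.3538, 0.3538, 0.1167, 0.1167.
ρ = 0.5596; 0.5596 < 1: convergent.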